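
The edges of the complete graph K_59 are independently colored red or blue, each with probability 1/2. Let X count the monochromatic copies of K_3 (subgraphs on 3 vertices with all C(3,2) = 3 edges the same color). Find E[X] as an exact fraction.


Let X = Σ_S X_S over the C(59, 3) = 32509 subsets S of size 3, where X_S = 1 if the K_3 on S is monochromatic.
For a fixed S, the K_3 on S has C(3, 2) = 3 edges. P[all 3 edges red] = (1/2)^3, and likewise for blue, so P[monochromatic] = 2·(1/2)^3 = 2^{1 − 3} = 1/4.
Summing: E[X] = C(59, 3) · 2^{1 − 3} = 32509 · 1/4 = 32509/4.
Numerically: E[X] ≈ 8127.2500.

E[X] = C(59,3)·2^(1−C(3,2)) = 32509/4 ≈ 8127.2500.


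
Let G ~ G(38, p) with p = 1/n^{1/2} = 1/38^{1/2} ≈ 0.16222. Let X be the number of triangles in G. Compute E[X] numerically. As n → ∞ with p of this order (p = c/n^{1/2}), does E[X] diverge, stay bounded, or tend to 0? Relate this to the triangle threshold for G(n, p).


Number of potential triangles: C(38, 3) = 8436.
Each occurs with probability p³ ≈ (0.16222)³ ≈ 4.2689848e-03.
By linearity: E[X] = C(38, 3)·p³ ≈ 8436 · 4.2689848e-03 ≈ 36.01316.
Since α = 1/2 < 1, p = c/n^{1/2} ≫ 1/n is above the triangle threshold p ~ 1/n. Asymptotically E[X] ~ (c³/6)·n^{3(1−α)} = (1³/6)·n^{1.5} → ∞; triangles are abundant w.h.p.

E[X] ≈ 36.01316; in regime p = Θ(1/n^{1/2}) E[X] diverges (above the triangle threshold p ~ 1/n).


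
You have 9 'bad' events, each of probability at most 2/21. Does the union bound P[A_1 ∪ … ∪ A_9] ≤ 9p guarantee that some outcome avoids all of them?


Union bound: P[∪_{i=1}^{9} A_i] ≤ Σ_i P[A_i] ≤ 9·p = 9·(2/21) = 6/7.
Numerically: 6/7 ≈ 0.857.
Is 6/7 < 1? YES.
Since P[∪ A_i] ≤ 6/7 < 1, the complement has P[∩ A_i^c] ≥ 1 − 6/7 = 1/7 > 0, so some outcome avoids every A_i.

9·p = 6/7 ≈ 0.857; existence CERTIFIED by the union bound.


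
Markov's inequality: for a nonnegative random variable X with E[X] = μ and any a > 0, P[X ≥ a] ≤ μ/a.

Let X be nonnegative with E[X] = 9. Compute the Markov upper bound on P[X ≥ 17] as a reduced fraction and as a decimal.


μ = E[X] = 9, a = 17.
Markov: P[X ≥ 17] ≤ μ/a = (9)/17 = 9/17.
Numerically: ≈ 0.529.
(Since a = 17 > μ = 9.000, the bound 9/17 is < 1 and informative.)

P[X ≥ 17] ≤ 9/17 ≈ 0.529.


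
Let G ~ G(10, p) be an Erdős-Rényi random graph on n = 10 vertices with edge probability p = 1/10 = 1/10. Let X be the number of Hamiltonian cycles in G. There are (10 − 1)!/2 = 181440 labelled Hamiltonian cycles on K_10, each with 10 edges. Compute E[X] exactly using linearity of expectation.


K_10 has (10 − 1)!/2 = 181440 labelled Hamiltonian cycles.
For each such Hamiltonian cycle H, let X_H = 1 if all 10 edges of H are present in G. Then P[X_H = 1] = p^{10} = (1/10)^{10} = 1/10000000000.
Summing the indicators: E[X] = Σ_H E[X_H] = 181440 · p^{10} = 181440 · 1/10000000000 = 567/31250000.
Numerically: E[X] ≈ 1.8144e-05.

E[X] = 181440 · (1/10)^{10} = 567/31250000 ≈ 1.8144e-05.


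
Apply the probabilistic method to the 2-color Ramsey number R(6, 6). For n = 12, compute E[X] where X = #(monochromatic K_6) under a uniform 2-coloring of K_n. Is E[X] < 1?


E[X] = C(12, 6) · 2^{1 − 15} = 924 · 2^{−14} = 924/16384.
As a reduced fraction: E[X] = 231/4096 ≈ 0.056.
Is E[X] < 1? YES.
Since E[X] < 1, there exists a 2-coloring of K_{12} with no monochromatic K_6; hence R(6, 6) > 12.

E[X] = 231/4096 ≈ 0.056; E[X] < 1, so R(6, 6) > 12.


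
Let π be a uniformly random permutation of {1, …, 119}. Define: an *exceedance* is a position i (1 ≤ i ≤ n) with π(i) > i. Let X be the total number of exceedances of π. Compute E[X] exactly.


Write X = Σ_{i=1}^{119} X_i, where X_i = 1_{π(i) > i}.
For each fixed i, π(i) is uniform over {1, …, 119} (marginal of a uniform permutation), so P[π(i) > i] = (n − i)/n. Summing: Σ_{i=1}^{119} (n − i)/n = (0 + 1 + … + 118)/119 = 119(119 − 1)/(2·119) = (119 − 1)/2.
Hence E[X] = Σ_{i=1}^{119} (119 − i)/119 = 59 ≈ 59.00000.

E[X] = 59 = 59.00000.


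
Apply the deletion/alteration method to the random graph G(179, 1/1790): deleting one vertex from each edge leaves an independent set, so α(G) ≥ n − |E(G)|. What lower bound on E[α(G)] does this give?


E[|E(G)|] = C(179, 2)·p = 15931 · (1/1790) = 89/10.
E[α(G)] ≥ n − E[|E(G)|] = 179 − 89/10 = 1701/10.
Numerically: ≈ 170.100.
(This is only a lower bound; the true E[α(G)] may be larger.)

E[α(G)] ≥ 1701/10 ≈ 170.100.


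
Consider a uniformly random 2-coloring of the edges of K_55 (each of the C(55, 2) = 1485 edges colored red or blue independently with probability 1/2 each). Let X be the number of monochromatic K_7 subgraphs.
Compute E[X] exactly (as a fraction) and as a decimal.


Let X = Σ_S X_S over the C(55, 7) = 202927725 subsets S of size 7, where X_S = 1 if the K_7 on S is monochromatic.
For a fixed S, the K_7 on S has C(7, 2) = 21 edges. P[all 21 edges red] = (1/2)^21, and likewise for blue, so P[monochromatic] = 2·(1/2)^21 = 2^{1 − 21} = 1/1048576.
By linearity: E[X] = C(55, 7) · 2^{1 − 21} = 202927725 · 1/1048576 = 202927725/1048576.
Numerically: E[X] ≈ 193.52696.

E[X] = C(55,7)·2^(1−C(7,2)) = 202927725/1048576 ≈ 193.52696.


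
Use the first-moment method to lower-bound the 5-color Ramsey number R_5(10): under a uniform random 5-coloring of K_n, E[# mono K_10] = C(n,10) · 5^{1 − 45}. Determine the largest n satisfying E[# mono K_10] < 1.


We need C(n, 10) · 5^{1 − 45} < 1, i.e. C(n, 10) < 5^{45 − 1} = 5684341886080801486968994140625.
Check values of n near the boundary:
  n = 5390: C(5390, 10) = 5655833965919099070255434039753; 5655833965919099070255434039753 < 5684341886080801486968994140625? YES
  n = 5391: C(5391, 10) = 5666344714787188828795213697883; 5666344714787188828795213697883 < 5684341886080801486968994140625? YES
  n = 5392: C(5392, 10) = 5676873040158402483252283957448; 5676873040158402483252283957448 < 5684341886080801486968994140625? YES
  n = 5393: C(5393, 10) = 5687418968154238267170642278008; 5687418968154238267170642278008 < 5684341886080801486968994140625? NO
  n = 5394: C(5394, 10) = 5697982524930156243149785372878; 5697982524930156243149785372878 < 5684341886080801486968994140625? NO
The largest n with C(n, 10) < 5684341886080801486968994140625 is n = 5392 (where E[X] = 5676873040158402483252283957448/5684341886080801486968994140625 ≈ 0.9987). Hence R_5(10) > 5392, i.e. R_5(10) ≥ 5393.

Largest n = 5392; hence R_5(10) > 5392.


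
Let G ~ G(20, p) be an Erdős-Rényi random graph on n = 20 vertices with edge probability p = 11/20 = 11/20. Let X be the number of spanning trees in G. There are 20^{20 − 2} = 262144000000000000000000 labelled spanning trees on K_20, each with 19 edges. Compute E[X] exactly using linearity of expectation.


K_20 has 20^{20 − 2} = 262144000000000000000000 labelled spanning trees.
For each such spanning tree H, let X_H = 1 if all 19 edges of H are present in G. Then P[X_H = 1] = p^{19} = (11/20)^{19} = 61159090448414546291/5242880000000000000000000.
By linearity of expectation: E[X] = Σ_H E[X_H] = 262144000000000000000000 · p^{19} = 262144000000000000000000 · 61159090448414546291/5242880000000000000000000 = 61159090448414546291/20.
Numerically: E[X] ≈ 3.058e+18.

E[X] = 262144000000000000000000 · (11/20)^{19} = 61159090448414546291/20 ≈ 3.058e+18.


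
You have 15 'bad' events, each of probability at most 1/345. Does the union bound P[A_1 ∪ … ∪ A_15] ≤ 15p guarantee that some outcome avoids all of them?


Union bound: P[∪_{i=1}^{15} A_i] ≤ Σ_i P[A_i] ≤ 15·p = 15·(1/345) = 1/23.
Numerically: 1/23 ≈ 0.04348.
Is 1/23 < 1? YES.
Since P[∪ A_i] ≤ 1/23 < 1, the complement has P[∩ A_i^c] ≥ 1 − 1/23 = 22/23 > 0, so some outcome avoids every A_i.

15·p = 1/23 ≈ 0.04348; existence CERTIFIED by the union bound.


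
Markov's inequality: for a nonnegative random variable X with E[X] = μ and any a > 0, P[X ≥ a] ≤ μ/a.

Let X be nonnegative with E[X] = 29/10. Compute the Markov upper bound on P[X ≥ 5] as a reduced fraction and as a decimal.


μ = E[X] = 29/10, a = 5.
Markov: P[X ≥ 5] ≤ μ/a = (29/10)/5 = 29/50.
Numerically: ≈ 0.5800.
(Since a = 5 > μ = 2.9000, the bound 29/50 is < 1 and informative.)

P[X ≥ 5] ≤ 29/50 ≈ 0.5800.


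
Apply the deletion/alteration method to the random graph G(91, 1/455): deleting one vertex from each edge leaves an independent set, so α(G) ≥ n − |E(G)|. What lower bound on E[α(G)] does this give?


E[|E(G)|] = C(91, 2)·p = 4095 · (1/455) = 9.
E[α(G)] ≥ n − E[|E(G)|] = 91 − 9 = 82.
Numerically: ≈ 82.0000.
(This is only a lower bound; the true E[α(G)] may be larger.)

E[α(G)] ≥ 82 ≈ 82.0000.


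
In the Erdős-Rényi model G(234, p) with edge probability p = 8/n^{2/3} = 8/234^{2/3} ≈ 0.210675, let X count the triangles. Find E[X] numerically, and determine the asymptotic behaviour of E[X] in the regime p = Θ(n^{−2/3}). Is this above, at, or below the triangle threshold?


Number of potential triangles: C(234, 3) = 2108184.
Each occurs with probability p³ ≈ (0.210675)³ ≈ 9.35057345e-03.
By linearity: E[X] = C(234, 3)·p³ ≈ 2108184 · 9.35057345e-03 ≈ 19712.729345.
Since α = 2/3 < 1, p = c/n^{2/3} ≫ 1/n is above the triangle threshold p ~ 1/n. Asymptotically E[X] ~ (c³/6)·n^{3(1−α)} = (8³/6)·n^{1} → ∞; triangles are abundant w.h.p.

E[X] ≈ 19712.729345; in regime p = Θ(1/n^{2/3}) E[X] diverges (above the triangle threshold p ~ 1/n).


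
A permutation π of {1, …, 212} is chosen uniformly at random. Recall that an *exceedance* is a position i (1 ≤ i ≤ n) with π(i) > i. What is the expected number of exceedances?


Write X = Σ_{i=1}^{212} X_i, where X_i = 1_{π(i) > i}.
For each fixed i, π(i) is uniform over {1, …, 212} (marginal of a uniform permutation), so P[π(i) > i] = (n − i)/n. Summing: Σ_{i=1}^{212} (n − i)/n = (0 + 1 + … + 211)/212 = 212(212 − 1)/(2·212) = (212 − 1)/2.
Hence E[X] = Σ_{i=1}^{212} (212 − i)/212 = 211/2 ≈ 105.500.

E[X] = 211/2 = 105.500.


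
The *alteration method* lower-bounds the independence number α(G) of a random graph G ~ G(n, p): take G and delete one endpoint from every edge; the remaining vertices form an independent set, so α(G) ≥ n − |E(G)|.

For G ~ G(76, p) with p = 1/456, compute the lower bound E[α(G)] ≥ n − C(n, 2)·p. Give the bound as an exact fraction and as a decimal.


E[|E(G)|] = C(76, 2)·p = 2850 · (1/456) = 25/4.
E[α(G)] ≥ n − E[|E(G)|] = 76 − 25/4 = 279/4.
Numerically: ≈ 69.750.
(This is only a lower bound; the true E[α(G)] may be larger.)

E[α(G)] ≥ 279/4 ≈ 69.750.


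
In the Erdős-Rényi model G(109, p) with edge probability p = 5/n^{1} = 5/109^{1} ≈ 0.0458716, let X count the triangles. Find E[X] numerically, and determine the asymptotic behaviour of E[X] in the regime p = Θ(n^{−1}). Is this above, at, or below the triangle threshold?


Number of potential triangles: C(109, 3) = 209934.
Each occurs with probability p³ ≈ (0.0458716)³ ≈ 9.65229350e-05.
By linearity: E[X] = C(109, 3)·p³ ≈ 209934 · 9.65229350e-05 ≈ 20.263446.
Here α = 1, so p = 5/n is exactly at the triangle threshold p ~ 1/n. Asymptotically E[X] → c³/6 = 5³/6 = 125/6 ≈ 20.833333, a bounded constant. In this regime the triangle count is asymptotically Poisson(c³/6).

E[X] ≈ 20.263446; in regime p = Θ(1/n^{1}) E[X] stays bounded (at the triangle threshold p ~ 1/n).


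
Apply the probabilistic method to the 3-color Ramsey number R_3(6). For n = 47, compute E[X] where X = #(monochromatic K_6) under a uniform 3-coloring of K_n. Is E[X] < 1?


E[X] = C(47, 6) · 3^{1 − 15} = 10737573 · 3^{−14} = 10737573/4782969.
As a reduced fraction: E[X] = 3579191/1594323 ≈ 2.2449598.
Is E[X] < 1? NO.
Since E[X] ≥ 1, the first-moment bound is inconclusive at n = 47; it does NOT by itself certify R_3(6) > 47.

E[X] = 3579191/1594323 ≈ 2.2449598; E[X] ≥ 1; first-moment method inconclusive here.


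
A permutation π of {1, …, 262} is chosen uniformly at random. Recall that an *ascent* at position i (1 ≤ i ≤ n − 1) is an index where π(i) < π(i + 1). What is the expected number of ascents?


Write X = Σ X_I over i = 1, …, 261, with X_I the indicator of one ascent.
There are 261 indicators.
For each fixed i, the pair (π(i), π(i+1)) is a uniformly random ordered pair of distinct values from {1, …, 262}; by symmetry P[π(i) < π(i+1)] = 1/2.
By linearity: E[X] = 261 · (1/2) = (262 − 1) · (1/2) = 261/2 ≈ 130.50000.

E[X] = 261/2 = 130.50000.


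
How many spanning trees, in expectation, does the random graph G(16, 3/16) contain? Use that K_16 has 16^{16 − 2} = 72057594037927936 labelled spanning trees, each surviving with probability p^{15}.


K_16 has 16^{16 − 2} = 72057594037927936 labelled spanning trees.
For each such spanning tree H, let X_H = 1 if all 15 edges of H are present in G. Then P[X_H = 1] = p^{15} = (3/16)^{15} = 14348907/1152921504606846976.
By linearity of expectation: E[X] = Σ_H E[X_H] = 72057594037927936 · p^{15} = 72057594037927936 · 14348907/1152921504606846976 = 14348907/16.
Numerically: E[X] ≈ 8.97e+05.

E[X] = 72057594037927936 · (3/16)^{15} = 14348907/16 ≈ 8.97e+05.


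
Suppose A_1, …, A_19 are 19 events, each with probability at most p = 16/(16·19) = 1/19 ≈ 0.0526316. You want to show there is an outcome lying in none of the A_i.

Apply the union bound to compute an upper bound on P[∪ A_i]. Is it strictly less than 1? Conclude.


Union bound: P[∪_{i=1}^{19} A_i] ≤ Σ_i P[A_i] ≤ 19·p = 19·(1/19) = 1.
Numerically: 1 ≈ 1.0000000.
Is 1 < 1? NO.
Since the bound 1 is ≥ 1, the union bound is uninformative here; it does NOT by itself certify existence.

19·p = 1 ≈ 1.0000000; existence NOT certified by the union bound.


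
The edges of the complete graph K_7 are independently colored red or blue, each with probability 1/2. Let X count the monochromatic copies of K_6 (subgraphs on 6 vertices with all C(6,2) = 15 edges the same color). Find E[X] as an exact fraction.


Let X = Σ_S X_S over the C(7, 6) = 7 subsets S of size 6, where X_S = 1 if the K_6 on S is monochromatic.
For a fixed S, the K_6 on S has C(6, 2) = 15 edges. P[all 15 edges red] = (1/2)^15, and likewise for blue, so P[monochromatic] = 2·(1/2)^15 = 2^{1 − 15} = 1/16384.
Summing: E[X] = C(7, 6) · 2^{1 − 15} = 7 · 1/16384 = 7/16384.
Numerically: E[X] ≈ 0.000427.

E[X] = C(7,6)·2^(1−C(6,2)) = 7/16384 ≈ 0.000427.


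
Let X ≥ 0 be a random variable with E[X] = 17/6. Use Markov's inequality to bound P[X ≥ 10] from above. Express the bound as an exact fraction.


μ = E[X] = 17/6, a = 10.
Markov: P[X ≥ 10] ≤ μ/a = (17/6)/10 = 17/60.
Numerically: ≈ 0.283333.
(Since a = 10 > μ = 2.833333, the bound 17/60 is < 1 and informative.)

P[X ≥ 10] ≤ 17/60 ≈ 0.283333.


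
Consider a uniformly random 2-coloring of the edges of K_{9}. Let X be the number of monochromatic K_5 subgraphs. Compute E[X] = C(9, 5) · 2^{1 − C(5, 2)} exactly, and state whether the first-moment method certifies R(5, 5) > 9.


E[X] = C(9, 5) · 2^{1 − 10} = 126 · 2^{−9} = 126/512.
As a reduced fraction: E[X] = 63/256 ≈ 0.2460938.
Is E[X] < 1? YES.
Since E[X] < 1, there exists a 2-coloring of K_{9} with no monochromatic K_5; hence R(5, 5) > 9.

E[X] = 63/256 ≈ 0.2460938; E[X] < 1, so R(5, 5) > 9.


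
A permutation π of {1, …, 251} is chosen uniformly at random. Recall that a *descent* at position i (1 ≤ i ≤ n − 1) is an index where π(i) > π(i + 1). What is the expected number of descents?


Write X = Σ X_I over i = 1, …, 250, with X_I the indicator of one descent.
There are 250 indicators.
For each fixed i, the pair (π(i), π(i+1)) is a uniformly random ordered pair of distinct values from {1, …, 251}; by symmetry P[π(i) > π(i+1)] = 1/2.
By linearity: E[X] = 250 · (1/2) = (251 − 1) · (1/2) = 125 ≈ 125.0000.

E[X] = 125 = 125.0000.


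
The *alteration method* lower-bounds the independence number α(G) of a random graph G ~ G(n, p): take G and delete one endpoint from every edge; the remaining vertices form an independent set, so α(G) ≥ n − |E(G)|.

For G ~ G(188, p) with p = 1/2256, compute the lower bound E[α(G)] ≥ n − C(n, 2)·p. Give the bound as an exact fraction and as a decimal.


E[|E(G)|] = C(188, 2)·p = 17578 · (1/2256) = 187/24.
E[α(G)] ≥ n − E[|E(G)|] = 188 − 187/24 = 4325/24.
Numerically: ≈ 180.2083.
(This is only a lower bound; the true E[α(G)] may be larger.)

E[α(G)] ≥ 4325/24 ≈ 180.2083.


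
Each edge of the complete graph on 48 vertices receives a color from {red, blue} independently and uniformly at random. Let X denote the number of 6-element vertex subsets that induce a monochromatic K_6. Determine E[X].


Let X = Σ_S X_S over the C(48, 6) = 12271512 subsets S of size 6, where X_S = 1 if the K_6 on S is monochromatic.
For a fixed S, the K_6 on S has C(6, 2) = 15 edges. P[all 15 edges red] = (1/2)^15, and likewise for blue, so P[monochromatic] = 2·(1/2)^15 = 2^{1 − 15} = 1/16384.
Summing: E[X] = C(48, 6) · 2^{1 − 15} = 12271512 · 1/16384 = 1533939/2048.
Numerically: E[X] ≈ 748.993652.

E[X] = C(48,6)·2^(1−C(6,2)) = 1533939/2048 ≈ 748.993652.


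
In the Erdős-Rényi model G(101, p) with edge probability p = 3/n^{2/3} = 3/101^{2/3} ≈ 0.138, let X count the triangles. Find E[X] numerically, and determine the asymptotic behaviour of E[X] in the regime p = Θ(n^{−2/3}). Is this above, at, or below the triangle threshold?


Number of potential triangles: C(101, 3) = 166650.
Each occurs with probability p³ ≈ (0.138)³ ≈ 2.64680e-03.
By linearity: E[X] = C(101, 3)·p³ ≈ 166650 · 2.64680e-03 ≈ 441.089.
Since α = 2/3 < 1, p = c/n^{2/3} ≫ 1/n is above the triangle threshold p ~ 1/n. Asymptotically E[X] ~ (c³/6)·n^{3(1−α)} = (3³/6)·n^{1} → ∞; triangles are abundant w.h.p.

E[X] ≈ 441.089; in regime p = Θ(1/n^{2/3}) E[X] diverges (above the triangle threshold p ~ 1/n).


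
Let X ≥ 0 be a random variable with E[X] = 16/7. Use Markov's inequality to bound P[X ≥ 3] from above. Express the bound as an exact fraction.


μ = E[X] = 16/7, a = 3.
Markov: P[X ≥ 3] ≤ μ/a = (16/7)/3 = 16/21.
Numerically: ≈ 0.761905.
(Since a = 3 > μ = 2.285714, the bound 16/21 is < 1 and informative.)

P[X ≥ 3] ≤ 16/21 ≈ 0.761905.


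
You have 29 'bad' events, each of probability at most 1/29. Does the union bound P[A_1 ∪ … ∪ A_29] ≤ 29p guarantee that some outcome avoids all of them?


Union bound: P[∪_{i=1}^{29} A_i] ≤ Σ_i P[A_i] ≤ 29·p = 29·(1/29) = 1.
Numerically: 1 ≈ 1.0000.
Is 1 < 1? NO.
Since the bound 1 is ≥ 1, the union bound is uninformative here; it does NOT by itself certify existence.

29·p = 1 ≈ 1.0000; existence NOT certified by the union bound.


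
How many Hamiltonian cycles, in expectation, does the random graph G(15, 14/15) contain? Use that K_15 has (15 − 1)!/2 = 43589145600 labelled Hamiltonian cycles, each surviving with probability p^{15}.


K_15 has (15 − 1)!/2 = 43589145600 labelled Hamiltonian cycles.
For each such Hamiltonian cycle H, let X_H = 1 if all 15 edges of H are present in G. Then P[X_H = 1] = p^{15} = (14/15)^{15} = 155568095557812224/437893890380859375.
Summing the indicators: E[X] = Σ_H E[X_H] = 43589145600 · p^{15} = 43589145600 · 155568095557812224/437893890380859375 = 1116227221067356419653632/72081298828125.
Numerically: E[X] ≈ 1.54857e+10.

E[X] = 43589145600 · (14/15)^{15} = 1116227221067356419653632/72081298828125 ≈ 1.54857e+10.


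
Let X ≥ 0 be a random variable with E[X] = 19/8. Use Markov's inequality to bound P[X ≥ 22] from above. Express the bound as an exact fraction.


μ = E[X] = 19/8, a = 22.
Markov: P[X ≥ 22] ≤ μ/a = (19/8)/22 = 19/176.
Numerically: ≈ 0.1080.
(Since a = 22 > μ = 2.3750, the bound 19/176 is < 1 and informative.)

P[X ≥ 22] ≤ 19/176 ≈ 0.1080.


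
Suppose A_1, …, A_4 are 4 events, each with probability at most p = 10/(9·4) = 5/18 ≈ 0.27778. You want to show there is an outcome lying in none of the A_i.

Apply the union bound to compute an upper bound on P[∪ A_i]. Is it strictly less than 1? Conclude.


Union bound: P[∪_{i=1}^{4} A_i] ≤ Σ_i P[A_i] ≤ 4·p = 4·(5/18) = 10/9.
Numerically: 10/9 ≈ 1.11111.
Is 10/9 < 1? NO.
Since the bound 10/9 is ≥ 1, the union bound is uninformative here; it does NOT by itself certify existence.

4·p = 10/9 ≈ 1.11111; existence NOT certified by the union bound.


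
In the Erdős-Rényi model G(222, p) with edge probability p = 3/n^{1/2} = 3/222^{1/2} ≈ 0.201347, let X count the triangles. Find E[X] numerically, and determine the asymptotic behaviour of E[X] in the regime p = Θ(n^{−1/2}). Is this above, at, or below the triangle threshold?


Number of potential triangles: C(222, 3) = 1798940.
Each occurs with probability p³ ≈ (0.201347)³ ≈ 8.16270878e-03.
By linearity: E[X] = C(222, 3)·p³ ≈ 1798940 · 8.16270878e-03 ≈ 14684.223332.
Since α = 1/2 < 1, p = c/n^{1/2} ≫ 1/n is above the triangle threshold p ~ 1/n. Asymptotically E[X] ~ (c³/6)·n^{3(1−α)} = (3³/6)·n^{1.5} → ∞; triangles are abundant w.h.p.

E[X] ≈ 14684.223332; in regime p = Θ(1/n^{1/2}) E[X] diverges (above the triangle threshold p ~ 1/n).


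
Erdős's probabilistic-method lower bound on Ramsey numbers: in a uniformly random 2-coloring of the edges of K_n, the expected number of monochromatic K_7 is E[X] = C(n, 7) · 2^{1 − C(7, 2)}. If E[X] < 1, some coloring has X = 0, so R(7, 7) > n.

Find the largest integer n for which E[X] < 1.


We need C(n, 7) · 2^{1 − 21} < 1, i.e. C(n, 7) < 2^{21 − 1} = 1048576.
Check values of n near the boundary:
  n = 22: C(22, 7) = 170544; 170544 < 1048576? YES
  n = 23: C(23, 7) = 245157; 245157 < 1048576? YES
  n = 24: C(24, 7) = 346104; 346104 < 1048576? YES
  n = 25: C(25, 7) = 480700; 480700 < 1048576? YES
  n = 26: C(26, 7) = 657800; 657800 < 1048576? YES
  n = 27: C(27, 7) = 888030; 888030 < 1048576? YES
  n = 28: C(28, 7) = 1184040; 1184040 < 1048576? NO
  n = 29: C(29, 7) = 1560780; 1560780 < 1048576? NO
The largest n with C(n, 7) < 1048576 is n = 27 (where E[X] = 444015/524288 ≈ 0.847). Hence R(7, 7) > 27, i.e. R(7, 7) ≥ 28.

Largest n = 27; hence R(7, 7) > 27.


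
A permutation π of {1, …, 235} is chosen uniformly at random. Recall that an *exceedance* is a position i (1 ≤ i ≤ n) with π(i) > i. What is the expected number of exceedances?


Write X = Σ_{i=1}^{235} X_i, where X_i = 1_{π(i) > i}.
For each fixed i, π(i) is uniform over {1, …, 235} (marginal of a uniform permutation), so P[π(i) > i] = (n − i)/n. Summing: Σ_{i=1}^{235} (n − i)/n = (0 + 1 + … + 234)/235 = 235(235 − 1)/(2·235) = (235 − 1)/2.
Hence E[X] = Σ_{i=1}^{235} (235 − i)/235 = 117 ≈ 117.00000.

E[X] = 117 = 117.00000.


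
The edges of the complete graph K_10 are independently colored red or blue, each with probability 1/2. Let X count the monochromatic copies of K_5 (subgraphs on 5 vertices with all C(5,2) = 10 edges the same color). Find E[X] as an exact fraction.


Let X = Σ_S X_S over the C(10, 5) = 252 subsets S of size 5, where X_S = 1 if the K_5 on S is monochromatic.
For a fixed S, the K_5 on S has C(5, 2) = 10 edges. P[all 10 edges red] = (1/2)^10, and likewise for blue, so P[monochromatic] = 2·(1/2)^10 = 2^{1 − 10} = 1/512.
By linearity of expectation: E[X] = C(10, 5) · 2^{1 − 10} = 252 · 1/512 = 63/128.
Numerically: E[X] ≈ 0.49219.

E[X] = C(10,5)·2^(1−C(5,2)) = 63/128 ≈ 0.49219.


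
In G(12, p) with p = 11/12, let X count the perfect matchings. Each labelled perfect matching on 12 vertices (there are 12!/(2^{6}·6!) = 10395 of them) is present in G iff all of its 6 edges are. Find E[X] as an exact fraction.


K_12 has 12!/(2^{6}·6!) = 10395 labelled perfect matchings.
For each such perfect matching H, let X_H = 1 if all 6 edges of H are present in G. Then P[X_H = 1] = p^{6} = (11/12)^{6} = 1771561/2985984.
By linearity of expectation: E[X] = Σ_H E[X_H] = 10395 · p^{6} = 10395 · 1771561/2985984 = 682050985/110592.
Numerically: E[X] ≈ 6167.27.

E[X] = 10395 · (11/12)^{6} = 682050985/110592 ≈ 6167.27.


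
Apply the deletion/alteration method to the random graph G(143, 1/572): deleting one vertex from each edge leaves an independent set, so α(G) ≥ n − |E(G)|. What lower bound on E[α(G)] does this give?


E[|E(G)|] = C(143, 2)·p = 10153 · (1/572) = 71/4.
E[α(G)] ≥ n − E[|E(G)|] = 143 − 71/4 = 501/4.
Numerically: ≈ 125.250000.
(This is only a lower bound; the true E[α(G)] may be larger.)

E[α(G)] ≥ 501/4 ≈ 125.250000.


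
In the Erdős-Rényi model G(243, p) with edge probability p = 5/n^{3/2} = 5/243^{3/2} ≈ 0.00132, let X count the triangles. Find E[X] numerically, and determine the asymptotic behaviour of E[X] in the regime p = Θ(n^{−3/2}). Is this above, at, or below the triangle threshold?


Number of potential triangles: C(243, 3) = 2362041.
Each occurs with probability p³ ≈ (0.00132)³ ≈ 2.29976e-09.
By linearity: E[X] = C(243, 3)·p³ ≈ 2362041 · 2.29976e-09 ≈ 0.005.
Since α = 3/2 > 1, p = c/n^{3/2} = o(1/n) is below the triangle threshold p ~ 1/n. Asymptotically E[X] ~ (c³/6)·n^{3(1−α)} = (5³/6)·n^{-1.5} → 0, so by Markov's inequality G has no triangles w.h.p.

E[X] ≈ 0.005; in regime p = Θ(1/n^{3/2}) E[X] tends to 0 (below the triangle threshold p ~ 1/n).


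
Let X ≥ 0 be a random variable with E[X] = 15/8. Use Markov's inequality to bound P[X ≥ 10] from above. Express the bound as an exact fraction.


μ = E[X] = 15/8, a = 10.
Markov: P[X ≥ 10] ≤ μ/a = (15/8)/10 = 3/16.
Numerically: ≈ 0.187500.
(Since a = 10 > μ = 1.875000, the bound 3/16 is < 1 and informative.)

P[X ≥ 10] ≤ 3/16 ≈ 0.187500.


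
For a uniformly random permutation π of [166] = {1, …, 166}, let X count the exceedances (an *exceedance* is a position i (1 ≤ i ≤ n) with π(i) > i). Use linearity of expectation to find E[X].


Write X = Σ_{i=1}^{166} X_i, where X_i = 1_{π(i) > i}.
For each fixed i, π(i) is uniform over {1, …, 166} (marginal of a uniform permutation), so P[π(i) > i] = (n − i)/n. Summing: Σ_{i=1}^{166} (n − i)/n = (0 + 1 + … + 165)/166 = 166(166 − 1)/(2·166) = (166 − 1)/2.
Hence E[X] = Σ_{i=1}^{166} (166 − i)/166 = 165/2 ≈ 82.50000.

E[X] = 165/2 = 82.50000.


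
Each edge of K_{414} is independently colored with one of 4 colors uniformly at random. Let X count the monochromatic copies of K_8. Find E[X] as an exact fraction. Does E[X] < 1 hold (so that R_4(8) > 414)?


E[X] = C(414, 8) · 4^{1 − 28} = 19995425223496173 · 4^{−27} = 19995425223496173/18014398509481984.
As a reduced fraction: E[X] = 19995425223496173/18014398509481984 ≈ 1.109969.
Is E[X] < 1? NO.
Since E[X] ≥ 1, the first-moment bound is inconclusive at n = 414; it does NOT by itself certify R_4(8) > 414.

E[X] = 19995425223496173/18014398509481984 ≈ 1.109969; E[X] ≥ 1; first-moment method inconclusive here.


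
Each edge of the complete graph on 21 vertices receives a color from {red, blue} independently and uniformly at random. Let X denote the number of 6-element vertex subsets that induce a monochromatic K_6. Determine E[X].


Let X = Σ_S X_S over the C(21, 6) = 54264 subsets S of size 6, where X_S = 1 if the K_6 on S is monochromatic.
For a fixed S, the K_6 on S has C(6, 2) = 15 edges. P[all 15 edges red] = (1/2)^15, and likewise for blue, so P[monochromatic] = 2·(1/2)^15 = 2^{1 − 15} = 1/16384.
Summing: E[X] = C(21, 6) · 2^{1 − 15} = 54264 · 1/16384 = 6783/2048.
Numerically: E[X] ≈ 3.3120.

E[X] = C(21,6)·2^(1−C(6,2)) = 6783/2048 ≈ 3.3120.


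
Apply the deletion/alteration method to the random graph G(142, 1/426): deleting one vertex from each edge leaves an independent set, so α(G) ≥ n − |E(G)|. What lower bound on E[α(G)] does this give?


E[|E(G)|] = C(142, 2)·p = 10011 · (1/426) = 47/2.
E[α(G)] ≥ n − E[|E(G)|] = 142 − 47/2 = 237/2.
Numerically: ≈ 118.500000.
(This is only a lower bound; the true E[α(G)] may be larger.)

E[α(G)] ≥ 237/2 ≈ 118.500000.


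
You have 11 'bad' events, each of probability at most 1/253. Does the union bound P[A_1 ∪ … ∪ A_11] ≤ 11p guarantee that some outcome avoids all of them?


Union bound: P[∪_{i=1}^{11} A_i] ≤ Σ_i P[A_i] ≤ 11·p = 11·(1/253) = 1/23.
Numerically: 1/23 ≈ 0.043.
Is 1/23 < 1? YES.
Since P[∪ A_i] ≤ 1/23 < 1, the complement has P[∩ A_i^c] ≥ 1 − 1/23 = 22/23 > 0, so some outcome avoids every A_i.

11·p = 1/23 ≈ 0.043; existence CERTIFIED by the union bound.


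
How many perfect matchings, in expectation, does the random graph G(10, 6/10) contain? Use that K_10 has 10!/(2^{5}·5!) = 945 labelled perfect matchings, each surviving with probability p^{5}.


K_10 has 10!/(2^{5}·5!) = 945 labelled perfect matchings.
For each such perfect matching H, let X_H = 1 if all 5 edges of H are present in G. Then P[X_H = 1] = p^{5} = (3/5)^{5} = 243/3125.
Summing the indicators: E[X] = Σ_H E[X_H] = 945 · p^{5} = 945 · 243/3125 = 45927/625.
Numerically: E[X] ≈ 73.48.

E[X] = 945 · (3/5)^{5} = 45927/625 ≈ 73.48.


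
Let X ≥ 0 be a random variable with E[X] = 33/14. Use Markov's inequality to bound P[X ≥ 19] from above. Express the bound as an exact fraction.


μ = E[X] = 33/14, a = 19.
Markov: P[X ≥ 19] ≤ μ/a = (33/14)/19 = 33/266.
Numerically: ≈ 0.124060.
(Since a = 19 > μ = 2.357143, the bound 33/266 is < 1 and informative.)

P[X ≥ 19] ≤ 33/266 ≈ 0.124060.


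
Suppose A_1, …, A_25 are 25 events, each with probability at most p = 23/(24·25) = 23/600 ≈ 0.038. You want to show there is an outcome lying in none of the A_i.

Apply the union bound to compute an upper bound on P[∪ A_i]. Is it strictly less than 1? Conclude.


Union bound: P[∪_{i=1}^{25} A_i] ≤ Σ_i P[A_i] ≤ 25·p = 25·(23/600) = 23/24.
Numerically: 23/24 ≈ 0.958.
Is 23/24 < 1? YES.
Since P[∪ A_i] ≤ 23/24 < 1, the complement has P[∩ A_i^c] ≥ 1 − 23/24 = 1/24 > 0, so some outcome avoids every A_i.

25·p = 23/24 ≈ 0.958; existence CERTIFIED by the union bound.


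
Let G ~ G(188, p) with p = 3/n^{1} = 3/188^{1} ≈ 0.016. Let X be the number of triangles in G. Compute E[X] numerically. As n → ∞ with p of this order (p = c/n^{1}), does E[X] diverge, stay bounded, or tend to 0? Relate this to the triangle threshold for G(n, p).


Number of potential triangles: C(188, 3) = 1089836.
Each occurs with probability p³ ≈ (0.016)³ ≈ 4.06341e-06.
By linearity: E[X] = C(188, 3)·p³ ≈ 1089836 · 4.06341e-06 ≈ 4.428.
Here α = 1, so p = 3/n is exactly at the triangle threshold p ~ 1/n. Asymptotically E[X] → c³/6 = 3³/6 = 9/2 ≈ 4.500, a bounded constant. In this regime the triangle count is asymptotically Poisson(c³/6).

E[X] ≈ 4.428; in regime p = Θ(1/n^{1}) E[X] stays bounded (at the triangle threshold p ~ 1/n).


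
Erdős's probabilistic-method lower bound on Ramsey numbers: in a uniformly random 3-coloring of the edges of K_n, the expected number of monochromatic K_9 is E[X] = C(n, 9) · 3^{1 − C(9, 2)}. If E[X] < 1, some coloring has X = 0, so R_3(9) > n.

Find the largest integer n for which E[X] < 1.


We need C(n, 9) · 3^{1 − 36} < 1, i.e. C(n, 9) < 3^{36 − 1} = 50031545098999707.
Check values of n near the boundary:
  n = 299: C(299, 9) = 46610674441390059; 46610674441390059 < 50031545098999707? YES
  n = 300: C(300, 9) = 48052241692154700; 48052241692154700 < 50031545098999707? YES
  n = 301: C(301, 9) = 49533303936090975; 49533303936090975 < 50031545098999707? YES
  n = 302: C(302, 9) = 51054804739588650; 51054804739588650 < 50031545098999707? NO
  n = 303: C(303, 9) = 52617706925494425; 52617706925494425 < 50031545098999707? NO
The largest n with C(n, 9) < 50031545098999707 is n = 301 (where E[X] = 16511101312030325/16677181699666569 ≈ 0.99004). Hence R_3(9) > 301, i.e. R_3(9) ≥ 302.

Largest n = 301; hence R_3(9) > 301.


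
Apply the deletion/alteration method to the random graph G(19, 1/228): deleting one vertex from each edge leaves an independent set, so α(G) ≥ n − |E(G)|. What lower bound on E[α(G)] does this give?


E[|E(G)|] = C(19, 2)·p = 171 · (1/228) = 3/4.
E[α(G)] ≥ n − E[|E(G)|] = 19 − 3/4 = 73/4.
Numerically: ≈ 18.250.
(This is only a lower bound; the true E[α(G)] may be larger.)

E[α(G)] ≥ 73/4 ≈ 18.250.


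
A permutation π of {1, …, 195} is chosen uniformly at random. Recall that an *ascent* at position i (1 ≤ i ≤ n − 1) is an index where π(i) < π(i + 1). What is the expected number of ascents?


Write X = Σ X_I over i = 1, …, 194, with X_I the indicator of one ascent.
There are 194 indicators.
For each fixed i, the pair (π(i), π(i+1)) is a uniformly random ordered pair of distinct values from {1, …, 195}; by symmetry P[π(i) < π(i+1)] = 1/2.
By linearity: E[X] = 194 · (1/2) = (195 − 1) · (1/2) = 97 ≈ 97.0000.

E[X] = 97 = 97.0000.


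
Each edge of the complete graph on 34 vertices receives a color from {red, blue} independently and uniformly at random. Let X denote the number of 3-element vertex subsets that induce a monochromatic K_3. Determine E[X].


Let X = Σ_S X_S over the C(34, 3) = 5984 subsets S of size 3, where X_S = 1 if the K_3 on S is monochromatic.
For a fixed S, the K_3 on S has C(3, 2) = 3 edges. P[all 3 edges red] = (1/2)^3, and likewise for blue, so P[monochromatic] = 2·(1/2)^3 = 2^{1 − 3} = 1/4.
By linearity: E[X] = C(34, 3) · 2^{1 − 3} = 5984 · 1/4 = 1496.
Numerically: E[X] ≈ 1496.000.

E[X] = C(34,3)·2^(1−C(3,2)) = 1496 ≈ 1496.000.


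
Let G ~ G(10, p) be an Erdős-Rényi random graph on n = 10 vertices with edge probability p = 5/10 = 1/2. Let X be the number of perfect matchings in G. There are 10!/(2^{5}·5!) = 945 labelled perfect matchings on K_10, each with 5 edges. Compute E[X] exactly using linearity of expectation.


K_10 has 10!/(2^{5}·5!) = 945 labelled perfect matchings.
For each such perfect matching H, let X_H = 1 if all 5 edges of H are present in G. Then P[X_H = 1] = p^{5} = (1/2)^{5} = 1/32.
By linearity of expectation: E[X] = Σ_H E[X_H] = 945 · p^{5} = 945 · 1/32 = 945/32.
Numerically: E[X] ≈ 29.53.

E[X] = 945 · (1/2)^{5} = 945/32 ≈ 29.53.


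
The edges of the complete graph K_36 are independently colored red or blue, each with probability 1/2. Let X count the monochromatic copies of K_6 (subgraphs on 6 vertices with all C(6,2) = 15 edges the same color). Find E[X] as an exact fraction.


Let X = Σ_S X_S over the C(36, 6) = 1947792 subsets S of size 6, where X_S = 1 if the K_6 on S is monochromatic.
For a fixed S, the K_6 on S has C(6, 2) = 15 edges. P[all 15 edges red] = (1/2)^15, and likewise for blue, so P[monochromatic] = 2·(1/2)^15 = 2^{1 − 15} = 1/16384.
By linearity of expectation: E[X] = C(36, 6) · 2^{1 − 15} = 1947792 · 1/16384 = 121737/1024.
Numerically: E[X] ≈ 118.884.

E[X] = C(36,6)·2^(1−C(6,2)) = 121737/1024 ≈ 118.884.


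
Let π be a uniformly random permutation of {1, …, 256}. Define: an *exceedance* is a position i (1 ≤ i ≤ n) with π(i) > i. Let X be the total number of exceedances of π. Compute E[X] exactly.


Write X = Σ_{i=1}^{256} X_i, where X_i = 1_{π(i) > i}.
For each fixed i, π(i) is uniform over {1, …, 256} (marginal of a uniform permutation), so P[π(i) > i] = (n − i)/n. Summing: Σ_{i=1}^{256} (n − i)/n = (0 + 1 + … + 255)/256 = 256(256 − 1)/(2·256) = (256 − 1)/2.
Hence E[X] = Σ_{i=1}^{256} (256 − i)/256 = 255/2 ≈ 127.500.

E[X] = 255/2 = 127.500.


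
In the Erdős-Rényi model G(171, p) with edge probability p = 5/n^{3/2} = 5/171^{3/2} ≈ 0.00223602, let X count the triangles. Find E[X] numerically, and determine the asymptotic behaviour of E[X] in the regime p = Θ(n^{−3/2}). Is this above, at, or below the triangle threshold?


Number of potential triangles: C(171, 3) = 818805.
Each occurs with probability p³ ≈ (0.00223602)³ ≈ 1.11796322e-08.
By linearity: E[X] = C(171, 3)·p³ ≈ 818805 · 1.11796322e-08 ≈ 0.009154.
Since α = 3/2 > 1, p = c/n^{3/2} = o(1/n) is below the triangle threshold p ~ 1/n. Asymptotically E[X] ~ (c³/6)·n^{3(1−α)} = (5³/6)·n^{-1.5} → 0, so by Markov's inequality G has no triangles w.h.p.

E[X] ≈ 0.009154; in regime p = Θ(1/n^{3/2}) E[X] tends to 0 (below the triangle threshold p ~ 1/n).


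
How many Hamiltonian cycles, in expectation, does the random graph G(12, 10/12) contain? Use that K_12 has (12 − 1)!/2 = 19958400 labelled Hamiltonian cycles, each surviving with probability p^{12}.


K_12 has (12 − 1)!/2 = 19958400 labelled Hamiltonian cycles.
For each such Hamiltonian cycle H, let X_H = 1 if all 12 edges of H are present in G. Then P[X_H = 1] = p^{12} = (5/6)^{12} = 244140625/2176782336.
By linearity: E[X] = Σ_H E[X_H] = 19958400 · p^{12} = 19958400 · 244140625/2176782336 = 469970703125/209952.
Numerically: E[X] ≈ 2.23847e+06.

E[X] = 19958400 · (5/6)^{12} = 469970703125/209952 ≈ 2.23847e+06.


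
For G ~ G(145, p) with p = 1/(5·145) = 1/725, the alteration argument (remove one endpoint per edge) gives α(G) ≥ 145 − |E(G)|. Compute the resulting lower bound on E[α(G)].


E[|E(G)|] = C(145, 2)·p = 10440 · (1/725) = 72/5.
E[α(G)] ≥ n − E[|E(G)|] = 145 − 72/5 = 653/5.
Numerically: ≈ 130.6000.
(This is only a lower bound; the true E[α(G)] may be larger.)

E[α(G)] ≥ 653/5 ≈ 130.6000.


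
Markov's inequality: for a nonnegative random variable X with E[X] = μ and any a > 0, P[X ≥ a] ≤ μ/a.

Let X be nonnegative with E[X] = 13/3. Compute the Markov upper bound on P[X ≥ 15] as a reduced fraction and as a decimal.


μ = E[X] = 13/3, a = 15.
Markov: P[X ≥ 15] ≤ μ/a = (13/3)/15 = 13/45.
Numerically: ≈ 0.289.
(Since a = 15 > μ = 4.333, the bound 13/45 is < 1 and informative.)

P[X ≥ 15] ≤ 13/45 ≈ 0.289.


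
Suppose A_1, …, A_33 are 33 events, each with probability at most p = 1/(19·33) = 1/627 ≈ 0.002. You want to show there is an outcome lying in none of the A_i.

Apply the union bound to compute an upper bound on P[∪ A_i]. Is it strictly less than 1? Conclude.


Union bound: P[∪_{i=1}^{33} A_i] ≤ Σ_i P[A_i] ≤ 33·p = 33·(1/627) = 1/19.
Numerically: 1/19 ≈ 0.053.
Is 1/19 < 1? YES.
Since P[∪ A_i] ≤ 1/19 < 1, the complement has P[∩ A_i^c] ≥ 1 − 1/19 = 18/19 > 0, so some outcome avoids every A_i.

33·p = 1/19 ≈ 0.053; existence CERTIFIED by the union bound.


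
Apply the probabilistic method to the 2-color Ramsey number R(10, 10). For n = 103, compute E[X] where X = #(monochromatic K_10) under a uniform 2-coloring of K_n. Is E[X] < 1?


E[X] = C(103, 10) · 2^{1 − 45} = 23591276125340 · 2^{−44} = 23591276125340/17592186044416.
As a reduced fraction: E[X] = 5897819031335/4398046511104 ≈ 1.341009.
Is E[X] < 1? NO.
Since E[X] ≥ 1, the first-moment bound is inconclusive at n = 103; it does NOT by itself certify R(10, 10) > 103.

E[X] = 5897819031335/4398046511104 ≈ 1.341009; E[X] ≥ 1; first-moment method inconclusive here.


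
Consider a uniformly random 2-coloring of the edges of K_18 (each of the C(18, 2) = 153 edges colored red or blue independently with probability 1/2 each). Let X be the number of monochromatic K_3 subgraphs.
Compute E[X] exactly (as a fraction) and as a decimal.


Let X = Σ_S X_S over the C(18, 3) = 816 subsets S of size 3, where X_S = 1 if the K_3 on S is monochromatic.
For a fixed S, the K_3 on S has C(3, 2) = 3 edges. P[all 3 edges red] = (1/2)^3, and likewise for blue, so P[monochromatic] = 2·(1/2)^3 = 2^{1 − 3} = 1/4.
By linearity of expectation: E[X] = C(18, 3) · 2^{1 − 3} = 816 · 1/4 = 204.
Numerically: E[X] ≈ 204.000.

E[X] = C(18,3)·2^(1−C(3,2)) = 204 ≈ 204.000.


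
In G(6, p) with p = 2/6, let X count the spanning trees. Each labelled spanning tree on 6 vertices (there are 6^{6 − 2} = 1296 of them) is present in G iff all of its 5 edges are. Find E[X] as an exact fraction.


K_6 has 6^{6 − 2} = 1296 labelled spanning trees.
For each such spanning tree H, let X_H = 1 if all 5 edges of H are present in G. Then P[X_H = 1] = p^{5} = (1/3)^{5} = 1/243.
By linearity: E[X] = Σ_H E[X_H] = 1296 · p^{5} = 1296 · 1/243 = 16/3.
Numerically: E[X] ≈ 5.333.

E[X] = 1296 · (1/3)^{5} = 16/3 ≈ 5.333.
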